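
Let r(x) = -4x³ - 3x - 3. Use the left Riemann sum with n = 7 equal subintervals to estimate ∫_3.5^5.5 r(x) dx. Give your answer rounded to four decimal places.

Δx = (5.5 − 3.5)/7 = 2/7.
Left endpoints: 3.5, 53/14, 57/14, 61/14, 65/14, 69/14, 73/14.
r(3.5) = -185, r(53/14) = -79363/343, r(57/14) = -97815/343, r(61/14) = -119003/343, r(65/14) = -143119/343, r(69/14) = -170355/343, r(73/14) = -200903/343.
Sum = Δx · [r(3.5) + r(53/14) + r(57/14) + ...].
Sum ≈ -728.0408.

-728.0408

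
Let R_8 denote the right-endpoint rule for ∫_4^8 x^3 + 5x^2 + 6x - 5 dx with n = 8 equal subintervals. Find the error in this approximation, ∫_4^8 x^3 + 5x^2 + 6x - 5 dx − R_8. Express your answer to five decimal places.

Exact integral: ∫_4^8 f(x) dx ≈ 1830.6666667.
R_8 = 2012.5.
Error ≈ 1830.6666667 − 2012.5 ≈ -181.83333.

-181.83333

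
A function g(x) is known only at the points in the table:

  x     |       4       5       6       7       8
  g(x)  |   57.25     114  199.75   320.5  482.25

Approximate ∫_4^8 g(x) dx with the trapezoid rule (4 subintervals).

904

Δx = 1.
T_4 = (1/2)·[57.25 + 2·114 + 2·199.75 + 2·320.5 + 482.25] = 904.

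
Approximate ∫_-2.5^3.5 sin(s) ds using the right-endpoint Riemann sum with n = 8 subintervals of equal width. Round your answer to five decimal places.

0.22179

Δs = (3.5 − (-2.5))/8 = 0.75.
Right endpoints: -1.75, -1, -0.25, 0.5, 1.25, 2, 2.75, 3.5.
f(-1.75) ≈ -0.98399, f(-1) ≈ -0.84147, f(-0.25) ≈ -0.24740, f(0.5) ≈ 0.47943, f(1.25) ≈ 0.94898, f(2) ≈ 0.90930, f(2.75) ≈ 0.38166, f(3.5) ≈ -0.35078.
Sum = Δs · [f(-1.75) + f(-1) + f(-0.25) + ...].
Sum ≈ 0.22179.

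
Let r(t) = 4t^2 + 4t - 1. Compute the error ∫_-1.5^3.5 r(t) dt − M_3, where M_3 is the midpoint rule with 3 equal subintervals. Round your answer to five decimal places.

4.62963

Exact integral: ∫_-1.5^3.5 r(t) dt ≈ 76.6666667.
M_3 ≈ 72.0370370.
Error ≈ 76.6666667 − 72.0370370 ≈ 4.62963.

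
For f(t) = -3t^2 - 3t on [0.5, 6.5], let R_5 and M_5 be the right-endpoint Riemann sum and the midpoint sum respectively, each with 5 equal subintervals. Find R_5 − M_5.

R_5 = -428.22.
M_5 = -335.34.
R_5 − M_5 = -92.88.

-92.88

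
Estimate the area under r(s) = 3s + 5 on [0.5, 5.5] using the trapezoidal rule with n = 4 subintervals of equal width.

70

Δs = (5.5 − 0.5)/4 = 1.25.
r(0.5) = 6.5, r(1.75) = 10.25, r(3) = 14, r(4.25) = 17.75, r(5.5) = 21.5.
T_4 = (Δs/2)·[r(s_0) + 2r(s_1) + 2r(s_2) + 2r(s_3) + r(s_4)].
Sum = 70.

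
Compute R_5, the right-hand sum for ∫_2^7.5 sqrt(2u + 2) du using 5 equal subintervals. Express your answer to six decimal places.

Δu = (7.5 − 2)/5 = 1.1.
Right endpoints: 3.1, 4.2, 5.3, 6.4, 7.5.
f(3.1) ≈ 2.863564, f(4.2) ≈ 3.224903, f(5.3) ≈ 3.549648, f(6.4) ≈ 3.847077, f(7.5) ≈ 4.123106.
Sum = Δu · [f(3.1) + f(4.2) + f(5.3) + f(6.4) + f(7.5)].
Sum ≈ 19.369127.

19.369127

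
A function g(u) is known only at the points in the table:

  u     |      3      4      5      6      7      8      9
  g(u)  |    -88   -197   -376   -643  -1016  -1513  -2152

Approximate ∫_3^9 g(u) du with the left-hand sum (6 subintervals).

-3833

Δu = 1.
Sum = 1·[(-88) + (-197) + (-376) + (-643) + (-1016) + (-1513)] = -3833.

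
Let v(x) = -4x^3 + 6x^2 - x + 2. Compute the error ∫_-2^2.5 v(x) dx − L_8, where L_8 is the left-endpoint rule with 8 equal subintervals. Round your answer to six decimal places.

-24.758789

Exact integral: ∫_-2^2.5 v(x) dx = 32.0625.
L_8 ≈ 56.82128906.
Error ≈ 32.0625 − 56.82128906 ≈ -24.758789.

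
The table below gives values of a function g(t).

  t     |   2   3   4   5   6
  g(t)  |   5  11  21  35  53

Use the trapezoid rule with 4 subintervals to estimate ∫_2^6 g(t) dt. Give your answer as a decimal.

Δt = 1.
T_4 = (1/2)·[5 + 2·11 + 2·21 + 2·35 + 53] = 96.

96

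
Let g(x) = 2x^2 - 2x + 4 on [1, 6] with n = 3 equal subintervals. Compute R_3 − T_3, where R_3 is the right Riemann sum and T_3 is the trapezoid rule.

R_3 ≈ 182.9629630.
T_3 ≈ 132.9629630.
R_3 − T_3 = 50.

50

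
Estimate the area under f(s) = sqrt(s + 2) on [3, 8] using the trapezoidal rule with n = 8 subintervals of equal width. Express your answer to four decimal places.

Δs = (8 − 3)/8 = 0.625.
f(3) ≈ 2.2361, f(3.625) ≈ 2.3717, f(4.25) ≈ 2.5000, f(4.875) ≈ 2.6220, f(5.5) ≈ 2.7386, f(6.125) ≈ 2.8504, f(6.75) ≈ 2.9580, f(7.375) ≈ 3.0619, f(8) ≈ 3.1623.
T_8 = (Δs/2)·[f(s_0) + 2f(s_1) + ... + 2f(s_{7}) + f(s_8)].
Sum ≈ 13.6262.

13.6262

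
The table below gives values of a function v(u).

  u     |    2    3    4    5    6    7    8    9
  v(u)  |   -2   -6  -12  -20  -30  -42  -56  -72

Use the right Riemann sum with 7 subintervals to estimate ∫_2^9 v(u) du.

Δu = 1.
Sum = 1·[(-6) + (-12) + (-20) + (-30) + (-42) + (-56) + (-72)] = -238.

-238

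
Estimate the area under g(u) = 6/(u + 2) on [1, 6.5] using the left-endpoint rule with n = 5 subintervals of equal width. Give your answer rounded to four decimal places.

7.0185

Δu = (6.5 − 1)/5 = 1.1.
Left endpoints: 1, 2.1, 3.2, 4.3, 5.4.
g(1) = 2, g(2.1) = 60/41, g(3.2) = 15/13, g(4.3) = 20/21, g(5.4) = 30/37.
Sum = Δu · [g(1) + g(2.1) + g(3.2) + g(4.3) + g(5.4)].
Sum ≈ 7.0185.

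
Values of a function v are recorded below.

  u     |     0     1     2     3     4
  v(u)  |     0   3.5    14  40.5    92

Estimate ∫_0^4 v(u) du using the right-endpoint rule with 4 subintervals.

150

Δu = 1.
Sum = 1·[3.5 + 14 + 40.5 + 92] = 150.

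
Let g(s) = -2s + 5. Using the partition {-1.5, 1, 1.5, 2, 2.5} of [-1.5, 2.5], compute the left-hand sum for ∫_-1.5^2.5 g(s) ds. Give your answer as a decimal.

23

Subinterval widths: 2.5, 0.5, 0.5, 0.5.
Left endpoints: -1.5, 1, 1.5, 2.
g(-1.5) = 8, g(1) = 3, g(1.5) = 2, g(2) = 1.
Sum = Σ Δs_i · g(s_i).
Sum = 23.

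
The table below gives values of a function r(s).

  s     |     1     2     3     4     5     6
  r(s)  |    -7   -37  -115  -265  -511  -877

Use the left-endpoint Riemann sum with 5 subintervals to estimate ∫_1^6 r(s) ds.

Δs = 1.
Sum = 1·[(-7) + (-37) + (-115) + (-265) + (-511)] = -935.

-935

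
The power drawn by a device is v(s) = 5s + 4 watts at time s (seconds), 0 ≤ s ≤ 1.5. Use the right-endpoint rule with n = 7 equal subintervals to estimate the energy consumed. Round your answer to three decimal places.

Δs = (1.5 − 0)/7 = 3/14.
Right endpoints: 3/14, 3/7, 9/14, 6/7, 15/14, 9/7, 1.5.
v(3/14) = 71/14, v(3/7) = 43/7, v(9/14) = 101/14, v(6/7) = 58/7, v(15/14) = 131/14, v(9/7) = 73/7, v(1.5) = 11.5.
Sum = Δs · [v(3/14) + v(3/7) + v(9/14) + ...].
Sum ≈ 12.429.

12.429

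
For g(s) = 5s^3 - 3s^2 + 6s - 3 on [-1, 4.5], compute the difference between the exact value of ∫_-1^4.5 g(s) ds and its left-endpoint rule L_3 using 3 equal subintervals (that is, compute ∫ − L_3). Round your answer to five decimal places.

327.91840

Exact integral: ∫_-1^4.5 g(s) ds = 460.453125.
L_3 ≈ 132.5347222.
Error ≈ 460.453125 − 132.5347222 ≈ 327.91840.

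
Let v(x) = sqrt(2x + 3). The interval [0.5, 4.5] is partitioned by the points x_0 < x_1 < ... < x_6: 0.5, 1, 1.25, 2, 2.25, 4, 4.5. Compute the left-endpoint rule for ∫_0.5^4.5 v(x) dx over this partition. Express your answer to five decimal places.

10.43025

Subinterval widths: 0.5, 0.25, 0.75, 0.25, 1.75, 0.5.
Left endpoints: 0.5, 1, 1.25, 2, 2.25, 4.
v(0.5) ≈ 2.00000, v(1) ≈ 2.23607, v(1.25) ≈ 2.34521, v(2) ≈ 2.64575, v(2.25) ≈ 2.73861, v(4) ≈ 3.31662.
Sum = Σ Δx_i · v(x_i).
Sum ≈ 10.43025.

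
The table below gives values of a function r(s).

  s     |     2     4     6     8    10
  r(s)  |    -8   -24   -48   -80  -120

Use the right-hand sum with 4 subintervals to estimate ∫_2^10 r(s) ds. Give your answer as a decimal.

-544

Δs = 2.
Sum = 2·[(-24) + (-48) + (-80) + (-120)] = -544.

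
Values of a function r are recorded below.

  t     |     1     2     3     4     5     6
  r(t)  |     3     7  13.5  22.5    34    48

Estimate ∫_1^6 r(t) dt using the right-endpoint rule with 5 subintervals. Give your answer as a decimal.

Δt = 1.
Sum = 1·[7 + 13.5 + 22.5 + 34 + 48] = 125.

125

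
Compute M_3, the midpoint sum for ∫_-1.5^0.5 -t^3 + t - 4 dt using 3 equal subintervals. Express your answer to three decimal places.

Δt = (0.5 − (-1.5))/3 = 2/3.
Midpoints: -7/6, -0.5, 1/6.
f(-7/6) = -773/216, f(-0.5) = -4.375, f(1/6) = -829/216.
Sum = Δt · [f(-7/6) + f(-0.5) + f(1/6)].
Sum ≈ -7.861.

-7.861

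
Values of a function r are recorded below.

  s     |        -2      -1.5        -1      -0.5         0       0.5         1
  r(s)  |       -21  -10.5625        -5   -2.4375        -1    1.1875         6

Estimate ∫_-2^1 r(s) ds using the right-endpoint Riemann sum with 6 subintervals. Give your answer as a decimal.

-5.90625

Δs = 0.5.
Sum = 0.5·[(-10.5625) + (-5) + (-2.4375) + (-1) + 1.1875 + 6] = -5.90625.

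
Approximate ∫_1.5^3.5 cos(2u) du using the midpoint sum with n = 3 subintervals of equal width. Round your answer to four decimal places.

Δu = (3.5 − 1.5)/3 = 2/3.
Midpoints: 11/6, 2.5, 19/6.
f(11/6) ≈ -0.8653, f(2.5) ≈ 0.2837, f(19/6) ≈ 0.9987.
Sum = Δu · [f(11/6) + f(2.5) + f(19/6)].
Sum ≈ 0.2781.

0.2781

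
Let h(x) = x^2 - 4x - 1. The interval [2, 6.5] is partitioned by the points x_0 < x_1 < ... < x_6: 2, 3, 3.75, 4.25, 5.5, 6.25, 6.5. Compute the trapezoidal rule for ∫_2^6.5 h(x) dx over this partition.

Subinterval widths: 1, 0.75, 0.5, 1.25, 0.75, 0.25.
h(2) = -5, h(3) = -4, h(3.75) = -1.9375, h(4.25) = 0.0625, h(5.5) = 7.25, h(6.25) = 13.0625, h(6.5) = 15.25.
On each subinterval the trapezoid contributes (Δx_i/2)·[h(x_{i-1}) + h(x_i)].
Sum = 8.53125.

8.53125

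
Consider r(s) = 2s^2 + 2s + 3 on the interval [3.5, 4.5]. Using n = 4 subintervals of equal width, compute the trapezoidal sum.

43.1875

Δs = (4.5 − 3.5)/4 = 0.25.
r(3.5) = 34.5, r(3.75) = 38.625, r(4) = 43, r(4.25) = 47.625, r(4.5) = 52.5.
T_4 = (Δs/2)·[r(s_0) + 2r(s_1) + 2r(s_2) + 2r(s_3) + r(s_4)].
Sum = 43.1875.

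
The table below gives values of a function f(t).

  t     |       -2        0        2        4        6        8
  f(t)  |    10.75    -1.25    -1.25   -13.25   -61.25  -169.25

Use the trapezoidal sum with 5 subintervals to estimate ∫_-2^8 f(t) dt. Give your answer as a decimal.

Δt = 2.
T_5 = (2/2)·[10.75 + 2·(-1.25) + 2·(-1.25) + 2·(-13.25) + 2·(-61.25) + (-169.25)] = -312.5.

-312.5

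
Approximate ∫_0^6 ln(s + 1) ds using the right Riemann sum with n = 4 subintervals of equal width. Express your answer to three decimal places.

8.930

Δs = (6 − 0)/4 = 1.5.
Right endpoints: 1.5, 3, 4.5, 6.
f(1.5) ≈ 0.916, f(3) ≈ 1.386, f(4.5) ≈ 1.705, f(6) ≈ 1.946.
Sum = Δs · [f(1.5) + f(3) + f(4.5) + f(6)].
Sum ≈ 8.930.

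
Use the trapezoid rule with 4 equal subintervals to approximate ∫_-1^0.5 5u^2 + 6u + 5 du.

Δu = (0.5 − (-1))/4 = 0.375.
f(-1) = 4, f(-0.625) = 3.203125, f(-0.25) = 3.8125, f(0.125) = 5.828125, f(0.5) = 9.25.
T_4 = (Δu/2)·[f(u_0) + 2f(u_1) + 2f(u_2) + 2f(u_3) + f(u_4)].
Sum = 7.30078125.

7.30078125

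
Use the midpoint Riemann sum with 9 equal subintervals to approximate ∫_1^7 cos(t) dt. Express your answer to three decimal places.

Δt = (7 − 1)/9 = 2/3.
Midpoints: 4/3, 2, 8/3, 10/3, 4, 14/3, 16/3, 6, 20/3.
f(4/3) ≈ 0.235, f(2) ≈ -0.416, f(8/3) ≈ -0.889, f(10/3) ≈ -0.982, f(4) ≈ -0.654, f(14/3) ≈ -0.046, f(16/3) ≈ 0.582, f(6) ≈ 0.960, f(20/3) ≈ 0.927.
Sum = Δt · [f(4/3) + f(2) + f(8/3) + ...].
Sum ≈ -0.188.

-0.188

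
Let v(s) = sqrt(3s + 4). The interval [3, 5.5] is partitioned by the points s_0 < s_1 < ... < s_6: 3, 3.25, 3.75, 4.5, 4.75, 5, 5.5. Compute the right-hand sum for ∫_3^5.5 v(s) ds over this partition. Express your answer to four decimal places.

10.4386

Subinterval widths: 0.25, 0.5, 0.75, 0.25, 0.25, 0.5.
Right endpoints: 3.25, 3.75, 4.5, 4.75, 5, 5.5.
v(3.25) ≈ 3.7081, v(3.75) ≈ 3.9051, v(4.5) ≈ 4.1833, v(4.75) ≈ 4.2720, v(5) ≈ 4.3589, v(5.5) ≈ 4.5277.
Sum = Σ Δs_i · v(s_i).
Sum ≈ 10.4386.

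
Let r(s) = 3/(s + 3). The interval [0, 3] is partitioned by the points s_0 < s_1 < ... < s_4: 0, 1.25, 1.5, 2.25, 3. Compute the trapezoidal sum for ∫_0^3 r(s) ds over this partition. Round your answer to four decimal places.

Subinterval widths: 1.25, 0.25, 0.75, 0.75.
r(0) = 1, r(1.25) = 12/17, r(1.5) = 2/3, r(2.25) = 4/7, r(3) = 0.5.
On each subinterval the trapezoid contributes (Δs_i/2)·[r(s_{i-1}) + r(s_i)].
Sum ≈ 2.1038.

2.1038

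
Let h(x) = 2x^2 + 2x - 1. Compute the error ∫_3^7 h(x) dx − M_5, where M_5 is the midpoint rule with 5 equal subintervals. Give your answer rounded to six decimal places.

0.426667

Exact integral: ∫_3^7 h(x) dx ≈ 246.66666667.
M_5 = 246.24.
Error ≈ 246.66666667 − 246.24 ≈ 0.426667.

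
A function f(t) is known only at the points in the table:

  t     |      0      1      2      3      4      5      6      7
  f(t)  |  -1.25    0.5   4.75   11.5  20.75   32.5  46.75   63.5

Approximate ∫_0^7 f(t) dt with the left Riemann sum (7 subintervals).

115.5

Δt = 1.
Sum = 1·[(-1.25) + 0.5 + 4.75 + 11.5 + 20.75 + 32.5 + 46.75] = 115.5.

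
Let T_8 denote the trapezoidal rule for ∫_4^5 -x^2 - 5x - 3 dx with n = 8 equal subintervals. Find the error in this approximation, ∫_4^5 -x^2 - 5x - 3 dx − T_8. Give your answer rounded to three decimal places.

Exact integral: ∫_4^5 f(x) dx ≈ -45.83333.
T_8 = -45.8359375.
Error ≈ -45.83333 − (-45.8359375) ≈ 0.003.

0.003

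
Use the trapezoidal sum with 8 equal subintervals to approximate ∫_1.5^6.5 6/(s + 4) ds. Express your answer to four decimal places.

3.8844

Δs = (6.5 − 1.5)/8 = 0.625.
f(1.5) = 12/11, f(2.125) = 48/49, f(2.75) = 8/9, f(3.375) = 48/59, f(4) = 0.75, f(4.625) = 16/23, f(5.25) = 24/37, f(5.875) = 48/79, f(6.5) = 4/7.
T_8 = (Δs/2)·[f(s_0) + 2f(s_1) + ... + 2f(s_{7}) + f(s_8)].
Sum ≈ 3.8844.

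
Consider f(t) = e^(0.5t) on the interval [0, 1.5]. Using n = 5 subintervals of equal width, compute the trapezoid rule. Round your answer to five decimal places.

Δt = (1.5 − 0)/5 = 0.3.
f(0) ≈ 1.00000, f(0.3) ≈ 1.16183, f(0.6) ≈ 1.34986, f(0.9) ≈ 1.56831, f(1.2) ≈ 1.82212, f(1.5) ≈ 2.11700.
T_5 = (Δt/2)·[f(t_0) + 2f(t_1) + ... + 2f(t_{4}) + f(t_5)].
Sum ≈ 2.23819.

2.23819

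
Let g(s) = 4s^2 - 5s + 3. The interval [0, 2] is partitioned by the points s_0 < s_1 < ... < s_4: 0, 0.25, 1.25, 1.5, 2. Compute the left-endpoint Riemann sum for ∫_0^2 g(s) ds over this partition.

5.75

Subinterval widths: 0.25, 1, 0.25, 0.5.
Left endpoints: 0, 0.25, 1.25, 1.5.
g(0) = 3, g(0.25) = 2, g(1.25) = 3, g(1.5) = 4.5.
Sum = Σ Δs_i · g(s_i).
Sum = 5.75.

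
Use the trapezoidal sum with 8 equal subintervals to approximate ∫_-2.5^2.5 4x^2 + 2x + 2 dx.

52.96875

Δx = (2.5 − (-2.5))/8 = 0.625.
f(-2.5) = 22, f(-1.875) = 12.3125, f(-1.25) = 5.75, f(-0.625) = 2.3125, f(0) = 2, f(0.625) = 4.8125, f(1.25) = 10.75, f(1.875) = 19.8125, f(2.5) = 32.
T_8 = (Δx/2)·[f(x_0) + 2f(x_1) + ... + 2f(x_{7}) + f(x_8)].
Sum = 52.96875.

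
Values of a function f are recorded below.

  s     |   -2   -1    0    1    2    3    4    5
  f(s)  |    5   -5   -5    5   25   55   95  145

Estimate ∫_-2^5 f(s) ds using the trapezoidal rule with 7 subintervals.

245

Δs = 1.
T_7 = (1/2)·[5 + 2·(-5) + 2·(-5) + 2·5 + 2·25 + 2·55 + 2·95 + 145] = 245.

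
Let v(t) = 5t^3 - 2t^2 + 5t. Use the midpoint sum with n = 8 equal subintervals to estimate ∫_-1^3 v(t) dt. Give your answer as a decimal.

100.25

Δt = (3 − (-1))/8 = 0.5.
Midpoints: -0.75, -0.25, 0.25, 0.75, 1.25, 1.75, 2.25, 2.75.
v(-0.75) = -6.984375, v(-0.25) = -1.453125, v(0.25) = 1.203125, v(0.75) = 4.734375, v(1.25) = 12.890625, v(1.75) = 29.421875, v(2.25) = 58.078125, v(2.75) = 102.609375.
Sum = Δt · [v(-0.75) + v(-0.25) + v(0.25) + ...].
Sum = 100.25.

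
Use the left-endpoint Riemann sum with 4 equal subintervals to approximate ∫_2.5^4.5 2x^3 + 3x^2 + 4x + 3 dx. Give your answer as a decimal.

Δx = (4.5 − 2.5)/4 = 0.5.
Left endpoints: 2.5, 3, 3.5, 4.
f(2.5) = 63, f(3) = 96, f(3.5) = 139.5, f(4) = 195.
Sum = Δx · [f(2.5) + f(3) + f(3.5) + f(4)].
Sum = 246.75.

246.75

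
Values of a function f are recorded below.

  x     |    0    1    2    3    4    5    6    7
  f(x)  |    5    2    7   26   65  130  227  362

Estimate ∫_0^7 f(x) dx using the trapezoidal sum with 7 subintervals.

Δx = 1.
T_7 = (1/2)·[5 + 2·2 + 2·7 + 2·26 + 2·65 + 2·130 + 2·227 + 362] = 640.5.

640.5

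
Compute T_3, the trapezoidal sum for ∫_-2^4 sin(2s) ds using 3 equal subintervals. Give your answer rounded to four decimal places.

0.2326

Δs = (4 − (-2))/3 = 2.
f(-2) ≈ 0.7568, f(0) ≈ 0.0000, f(2) ≈ -0.7568, f(4) ≈ 0.9894.
T_3 = (Δs/2)·[f(s_0) + 2f(s_1) + 2f(s_2) + f(s_3)].
Sum ≈ 0.2326.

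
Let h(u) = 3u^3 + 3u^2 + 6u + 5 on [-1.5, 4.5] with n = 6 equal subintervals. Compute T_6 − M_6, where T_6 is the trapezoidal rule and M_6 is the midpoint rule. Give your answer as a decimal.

T_6 = 498.75.
M_6 = 474.
T_6 − M_6 = 24.75.

24.75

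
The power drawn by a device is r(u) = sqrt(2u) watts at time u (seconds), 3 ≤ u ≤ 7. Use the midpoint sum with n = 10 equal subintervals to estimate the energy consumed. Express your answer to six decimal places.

Δu = (7 − 3)/10 = 0.4.
Midpoints: 3.2, 3.6, 4, 4.4, 4.8, 5.2, 5.6, 6, 6.4, 6.8.
r(3.2) ≈ 2.529822, r(3.6) ≈ 2.683282, r(4) ≈ 2.828427, r(4.4) ≈ 2.966479, r(4.8) ≈ 3.098387, r(5.2) ≈ 3.224903, r(5.6) ≈ 3.346640, r(6) ≈ 3.464102, r(6.4) ≈ 3.577709, r(6.8) ≈ 3.687818.
Sum = Δu · [r(3.2) + r(3.6) + r(4) + ...].
Sum ≈ 12.563027.

12.563027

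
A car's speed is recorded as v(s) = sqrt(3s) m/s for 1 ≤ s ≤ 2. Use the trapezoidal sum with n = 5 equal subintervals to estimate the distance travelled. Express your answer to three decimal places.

2.110

Δs = (2 − 1)/5 = 0.2.
v(1) ≈ 1.732, v(1.2) ≈ 1.897, v(1.4) ≈ 2.049, v(1.6) ≈ 2.191, v(1.8) ≈ 2.324, v(2) ≈ 2.449.
T_5 = (Δs/2)·[v(s_0) + 2v(s_1) + ... + 2v(s_{4}) + v(s_5)].
Sum ≈ 2.110.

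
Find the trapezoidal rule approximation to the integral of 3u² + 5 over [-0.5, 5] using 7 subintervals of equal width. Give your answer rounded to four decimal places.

Δu = (5 − (-0.5))/7 = 11/14.
f(-0.5) = 5.75, f(2/7) = 257/49, f(15/14) = 1655/196, f(13/7) = 752/49, f(37/14) = 5087/196, f(24/7) = 1973/49, f(59/14) = 11423/196, f(5) = 80.
T_7 = (Δu/2)·[f(u_0) + 2f(u_1) + ... + 2f(u_{6}) + f(u_7)].
Sum ≈ 154.3227.

154.3227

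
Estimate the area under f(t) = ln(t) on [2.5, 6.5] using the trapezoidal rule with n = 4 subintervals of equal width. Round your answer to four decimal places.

5.8556

Δt = (6.5 − 2.5)/4 = 1.
f(2.5) ≈ 0.9163, f(3.5) ≈ 1.2528, f(4.5) ≈ 1.5041, f(5.5) ≈ 1.7047, f(6.5) ≈ 1.8718.
T_4 = (Δt/2)·[f(t_0) + 2f(t_1) + 2f(t_2) + 2f(t_3) + f(t_4)].
Sum ≈ 5.8556.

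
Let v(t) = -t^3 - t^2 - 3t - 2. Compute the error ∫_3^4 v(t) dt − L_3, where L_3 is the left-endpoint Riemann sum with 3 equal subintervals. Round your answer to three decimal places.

-7.620

Exact integral: ∫_3^4 v(t) dt ≈ -68.58333.
L_3 ≈ -60.96296.
Error ≈ -68.58333 − (-60.96296) ≈ -7.620.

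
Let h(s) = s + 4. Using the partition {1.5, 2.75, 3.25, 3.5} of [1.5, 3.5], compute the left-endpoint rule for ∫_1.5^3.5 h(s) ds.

12.0625

Subinterval widths: 1.25, 0.5, 0.25.
Left endpoints: 1.5, 2.75, 3.25.
h(1.5) = 5.5, h(2.75) = 6.75, h(3.25) = 7.25.
Sum = Σ Δs_i · h(s_i).
Sum = 12.0625.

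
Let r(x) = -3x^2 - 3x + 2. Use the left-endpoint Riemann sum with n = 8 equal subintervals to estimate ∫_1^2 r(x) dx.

Δx = (2 − 1)/8 = 0.125.
Left endpoints: 1, 1.125, 1.25, 1.375, 1.5, 1.625, 1.75, 1.875.
r(1) = -4, r(1.125) = -5.171875, r(1.25) = -6.4375, r(1.375) = -7.796875, r(1.5) = -9.25, r(1.625) = -10.796875, r(1.75) = -12.4375, r(1.875) = -14.171875.
Sum = Δx · [r(1) + r(1.125) + r(1.25) + ...].
Sum = -8.7578125.

-8.7578125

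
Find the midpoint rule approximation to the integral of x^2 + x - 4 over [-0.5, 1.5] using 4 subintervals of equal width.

-5.875

Δx = (1.5 − (-0.5))/4 = 0.5.
Midpoints: -0.25, 0.25, 0.75, 1.25.
f(-0.25) = -4.1875, f(0.25) = -3.6875, f(0.75) = -2.6875, f(1.25) = -1.1875.
Sum = Δx · [f(-0.25) + f(0.25) + f(0.75) + f(1.25)].
Sum = -5.875.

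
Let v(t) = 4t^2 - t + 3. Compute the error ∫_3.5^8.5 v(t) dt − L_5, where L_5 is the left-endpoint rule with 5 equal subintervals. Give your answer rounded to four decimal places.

Exact integral: ∫_3.5^8.5 v(t) dt ≈ 746.666667.
L_5 = 632.5.
Error ≈ 746.666667 − 632.5 ≈ 114.1667.

114.1667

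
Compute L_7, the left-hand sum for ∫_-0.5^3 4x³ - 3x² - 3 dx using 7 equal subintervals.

24.5

Δx = (3 − (-0.5))/7 = 0.5.
Left endpoints: -0.5, 0, 0.5, 1, 1.5, 2, 2.5.
f(-0.5) = -4.25, f(0) = -3, f(0.5) = -3.25, f(1) = -2, f(1.5) = 3.75, f(2) = 17, f(2.5) = 40.75.
Sum = Δx · [f(-0.5) + f(0) + f(0.5) + ...].
Sum = 24.5.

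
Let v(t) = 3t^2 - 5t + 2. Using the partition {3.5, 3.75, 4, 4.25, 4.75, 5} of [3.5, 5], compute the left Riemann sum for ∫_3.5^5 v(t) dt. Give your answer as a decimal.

Subinterval widths: 0.25, 0.25, 0.25, 0.5, 0.25.
Left endpoints: 3.5, 3.75, 4, 4.25, 4.75.
v(3.5) = 21.25, v(3.75) = 25.4375, v(4) = 30, v(4.25) = 34.9375, v(4.75) = 45.9375.
Sum = Σ Δt_i · v(t_i).
Sum = 48.125.

48.125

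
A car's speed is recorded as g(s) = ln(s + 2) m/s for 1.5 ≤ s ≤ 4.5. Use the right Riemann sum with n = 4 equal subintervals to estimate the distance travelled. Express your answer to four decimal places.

5.0080

Δs = (4.5 − 1.5)/4 = 0.75.
Right endpoints: 2.25, 3, 3.75, 4.5.
g(2.25) ≈ 1.4469, g(3) ≈ 1.6094, g(3.75) ≈ 1.7492, g(4.5) ≈ 1.8718.
Sum = Δs · [g(2.25) + g(3) + g(3.75) + g(4.5)].
Sum ≈ 5.0080.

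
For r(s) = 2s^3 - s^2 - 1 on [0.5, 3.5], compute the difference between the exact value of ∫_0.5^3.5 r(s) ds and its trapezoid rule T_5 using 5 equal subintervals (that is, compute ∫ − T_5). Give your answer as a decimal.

Exact integral: ∫_0.5^3.5 r(s) ds = 57.75.
T_5 = 59.73.
Error = 57.75 − 59.73 = -1.98.

-1.98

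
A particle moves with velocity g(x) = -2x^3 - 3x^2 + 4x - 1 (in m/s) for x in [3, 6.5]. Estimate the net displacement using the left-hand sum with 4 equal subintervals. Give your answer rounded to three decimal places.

-796.537

Δx = (6.5 − 3)/4 = 0.875.
Left endpoints: 3, 3.875, 4.75, 5.625.
g(3) = -70, g(3.875) = -146.91796875, g(4.75) = -264.03125, g(5.625) = -429.37890625.
Sum = Δx · [g(3) + g(3.875) + g(4.75) + g(5.625)].
Sum ≈ -796.537.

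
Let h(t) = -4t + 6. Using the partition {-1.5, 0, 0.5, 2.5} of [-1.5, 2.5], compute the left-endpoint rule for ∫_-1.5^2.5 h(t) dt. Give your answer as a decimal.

Subinterval widths: 1.5, 0.5, 2.
Left endpoints: -1.5, 0, 0.5.
h(-1.5) = 12, h(0) = 6, h(0.5) = 4.
Sum = Σ Δt_i · h(t_i).
Sum = 29.

29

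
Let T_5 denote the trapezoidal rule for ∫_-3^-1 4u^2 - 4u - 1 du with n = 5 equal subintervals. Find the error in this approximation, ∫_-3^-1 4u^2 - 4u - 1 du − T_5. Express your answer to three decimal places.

Exact integral: ∫_-3^-1 f(u) du ≈ 48.66667.
T_5 = 48.88.
Error ≈ 48.66667 − 48.88 ≈ -0.213.

-0.213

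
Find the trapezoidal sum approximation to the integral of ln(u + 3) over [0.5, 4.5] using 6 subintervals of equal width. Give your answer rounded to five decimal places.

Δu = (4.5 − 0.5)/6 = 2/3.
f(0.5) ≈ 1.25276, f(7/6) ≈ 1.42712, f(11/6) ≈ 1.57554, f(2.5) ≈ 1.70475, f(19/6) ≈ 1.81916, f(23/6) ≈ 1.92181, f(4.5) ≈ 2.01490.
T_6 = (Δu/2)·[f(u_0) + 2f(u_1) + ... + 2f(u_{5}) + f(u_6)].
Sum ≈ 6.72147.

6.72147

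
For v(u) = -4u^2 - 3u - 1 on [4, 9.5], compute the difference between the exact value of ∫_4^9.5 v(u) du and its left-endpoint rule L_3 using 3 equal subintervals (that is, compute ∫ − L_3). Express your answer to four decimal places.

Exact integral: ∫_4^9.5 v(u) du ≈ -1174.708333.
L_3 ≈ -899.657407.
Error ≈ -1174.708333 − (-899.657407) ≈ -275.0509.

-275.0509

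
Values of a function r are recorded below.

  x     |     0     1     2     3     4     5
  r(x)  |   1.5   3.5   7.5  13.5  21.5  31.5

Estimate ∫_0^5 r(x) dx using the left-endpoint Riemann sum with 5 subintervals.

47.5

Δx = 1.
Sum = 1·[1.5 + 3.5 + 7.5 + 13.5 + 21.5] = 47.5.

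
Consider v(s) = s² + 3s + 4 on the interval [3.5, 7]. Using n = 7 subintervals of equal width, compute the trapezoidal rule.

169.3125

Δs = (7 − 3.5)/7 = 0.5.
v(3.5) = 26.75, v(4) = 32, v(4.5) = 37.75, v(5) = 44, v(5.5) = 50.75, v(6) = 58, v(6.5) = 65.75, v(7) = 74.
T_7 = (Δs/2)·[v(s_0) + 2v(s_1) + ... + 2v(s_{6}) + v(s_7)].
Sum = 169.3125.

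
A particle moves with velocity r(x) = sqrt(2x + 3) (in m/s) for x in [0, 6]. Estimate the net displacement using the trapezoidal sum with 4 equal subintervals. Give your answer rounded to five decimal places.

17.57416

Δx = (6 − 0)/4 = 1.5.
r(0) ≈ 1.73205, r(1.5) ≈ 2.44949, r(3) ≈ 3.00000, r(4.5) ≈ 3.46410, r(6) ≈ 3.87298.
T_4 = (Δx/2)·[r(x_0) + 2r(x_1) + 2r(x_2) + 2r(x_3) + r(x_4)].
Sum ≈ 17.57416.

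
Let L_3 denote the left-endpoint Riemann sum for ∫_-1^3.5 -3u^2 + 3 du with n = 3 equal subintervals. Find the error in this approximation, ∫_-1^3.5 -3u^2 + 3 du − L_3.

-20.25

Exact integral: ∫_-1^3.5 f(u) du = -30.375.
L_3 = -10.125.
Error = -30.375 − (-10.125) = -20.25.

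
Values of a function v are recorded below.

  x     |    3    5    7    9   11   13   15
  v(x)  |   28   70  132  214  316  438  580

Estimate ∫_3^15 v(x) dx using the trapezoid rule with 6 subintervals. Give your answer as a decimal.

Δx = 2.
T_6 = (2/2)·[28 + 2·70 + 2·132 + 2·214 + 2·316 + 2·438 + 580] = 2948.

2948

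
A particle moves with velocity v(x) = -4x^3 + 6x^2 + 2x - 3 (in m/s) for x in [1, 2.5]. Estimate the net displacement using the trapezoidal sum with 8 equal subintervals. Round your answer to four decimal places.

-8.1943

Δx = (2.5 − 1)/8 = 0.1875.
v(1) = 1, v(1.1875) = 1165/1024, v(1.375) = 0.6953125, v(1.5625) = -497/1024, v(1.75) = -2.5625, v(1.9375) = -5831/1024, v(2.125) = -10.0390625, v(2.3125) = -16133/1024, v(2.5) = -23.
T_8 = (Δx/2)·[v(x_0) + 2v(x_1) + ... + 2v(x_{7}) + v(x_8)].
Sum ≈ -8.1943.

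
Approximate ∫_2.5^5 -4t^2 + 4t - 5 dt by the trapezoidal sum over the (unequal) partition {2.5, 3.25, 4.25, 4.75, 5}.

Subinterval widths: 0.75, 1, 0.5, 0.25.
f(2.5) = -20, f(3.25) = -34.25, f(4.25) = -60.25, f(4.75) = -76.25, f(5) = -85.
On each subinterval the trapezoid contributes (Δt_i/2)·[f(t_{i-1}) + f(t_i)].
Sum = -121.875.

-121.875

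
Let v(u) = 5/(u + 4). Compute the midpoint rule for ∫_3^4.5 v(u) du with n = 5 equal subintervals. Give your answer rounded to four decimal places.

0.9707

Δu = (4.5 − 3)/5 = 0.3.
Midpoints: 3.15, 3.45, 3.75, 4.05, 4.35.
v(3.15) = 100/143, v(3.45) = 100/149, v(3.75) = 20/31, v(4.05) = 100/161, v(4.35) = 100/167.
Sum = Δu · [v(3.15) + v(3.45) + v(3.75) + v(4.05) + v(4.35)].
Sum ≈ 0.9707.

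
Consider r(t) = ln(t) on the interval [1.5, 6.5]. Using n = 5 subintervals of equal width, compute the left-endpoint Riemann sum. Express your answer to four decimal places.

Δt = (6.5 − 1.5)/5 = 1.
Left endpoints: 1.5, 2.5, 3.5, 4.5, 5.5.
r(1.5) ≈ 0.4055, r(2.5) ≈ 0.9163, r(3.5) ≈ 1.2528, r(4.5) ≈ 1.5041, r(5.5) ≈ 1.7047.
Sum = Δt · [r(1.5) + r(2.5) + r(3.5) + r(4.5) + r(5.5)].
Sum ≈ 5.7833.

5.7833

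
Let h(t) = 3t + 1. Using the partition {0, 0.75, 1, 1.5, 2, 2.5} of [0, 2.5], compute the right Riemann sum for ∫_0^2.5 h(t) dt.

Subinterval widths: 0.75, 0.25, 0.5, 0.5, 0.5.
Right endpoints: 0.75, 1, 1.5, 2, 2.5.
h(0.75) = 3.25, h(1) = 4, h(1.5) = 5.5, h(2) = 7, h(2.5) = 8.5.
Sum = Σ Δt_i · h(t_i).
Sum = 13.9375.

13.9375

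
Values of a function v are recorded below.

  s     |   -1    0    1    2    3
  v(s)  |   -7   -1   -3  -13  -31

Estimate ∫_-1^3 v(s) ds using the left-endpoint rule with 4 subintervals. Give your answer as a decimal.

Δs = 1.
Sum = 1·[(-7) + (-1) + (-3) + (-13)] = -24.

-24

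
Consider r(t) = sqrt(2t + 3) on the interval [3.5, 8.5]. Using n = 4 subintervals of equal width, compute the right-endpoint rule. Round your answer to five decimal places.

Δt = (8.5 − 3.5)/4 = 1.25.
Right endpoints: 4.75, 6, 7.25, 8.5.
r(4.75) ≈ 3.53553, r(6) ≈ 3.87298, r(7.25) ≈ 4.18330, r(8.5) ≈ 4.47214.
Sum = Δt · [r(4.75) + r(6) + r(7.25) + r(8.5)].
Sum ≈ 20.07994.

20.07994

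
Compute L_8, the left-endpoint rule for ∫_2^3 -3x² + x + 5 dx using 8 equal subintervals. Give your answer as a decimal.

Δx = (3 − 2)/8 = 0.125.
Left endpoints: 2, 2.125, 2.25, 2.375, 2.5, 2.625, 2.75, 2.875.
f(2) = -5, f(2.125) = -6.421875, f(2.25) = -7.9375, f(2.375) = -9.546875, f(2.5) = -11.25, f(2.625) = -13.046875, f(2.75) = -14.9375, f(2.875) = -16.921875.
Sum = Δx · [f(2) + f(2.125) + f(2.25) + ...].
Sum = -10.6328125.

-10.6328125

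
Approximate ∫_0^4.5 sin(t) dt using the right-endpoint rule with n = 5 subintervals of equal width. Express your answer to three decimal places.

Δt = (4.5 − 0)/5 = 0.9.
Right endpoints: 0.9, 1.8, 2.7, 3.6, 4.5.
f(0.9) ≈ 0.783, f(1.8) ≈ 0.974, f(2.7) ≈ 0.427, f(3.6) ≈ -0.443, f(4.5) ≈ -0.978.
Sum = Δt · [f(0.9) + f(1.8) + f(2.7) + f(3.6) + f(4.5)].
Sum ≈ 0.688.

0.688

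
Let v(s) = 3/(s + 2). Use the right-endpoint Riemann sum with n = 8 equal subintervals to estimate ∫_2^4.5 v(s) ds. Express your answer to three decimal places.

1.412

Δs = (4.5 − 2)/8 = 0.3125.
Right endpoints: 2.3125, 2.625, 2.9375, 3.25, 3.5625, 3.875, 4.1875, 4.5.
v(2.3125) = 16/23, v(2.625) = 24/37, v(2.9375) = 48/79, v(3.25) = 4/7, v(3.5625) = 48/89, v(3.875) = 24/47, v(4.1875) = 16/33, v(4.5) = 6/13.
Sum = Δs · [v(2.3125) + v(2.625) + v(2.9375) + ...].
Sum ≈ 1.412.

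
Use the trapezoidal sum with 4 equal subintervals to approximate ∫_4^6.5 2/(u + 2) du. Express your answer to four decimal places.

0.6975

Δu = (6.5 − 4)/4 = 0.625.
f(4) = 1/3, f(4.625) = 16/53, f(5.25) = 8/29, f(5.875) = 16/63, f(6.5) = 4/17.
T_4 = (Δu/2)·[f(u_0) + 2f(u_1) + 2f(u_2) + 2f(u_3) + f(u_4)].
Sum ≈ 0.6975.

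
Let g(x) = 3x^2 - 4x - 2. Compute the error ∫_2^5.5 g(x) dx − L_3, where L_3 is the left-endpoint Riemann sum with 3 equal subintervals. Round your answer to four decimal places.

Exact integral: ∫_2^5.5 g(x) dx = 98.875.
L_3 ≈ 63.486111.
Error ≈ 98.875 − 63.486111 ≈ 35.3889.

35.3889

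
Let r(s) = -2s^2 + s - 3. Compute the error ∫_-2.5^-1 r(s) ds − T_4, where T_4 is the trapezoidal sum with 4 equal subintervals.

0.0703125

Exact integral: ∫_-2.5^-1 r(s) ds = -16.875.
T_4 = -16.9453125.
Error = -16.875 − (-16.9453125) = 0.0703125.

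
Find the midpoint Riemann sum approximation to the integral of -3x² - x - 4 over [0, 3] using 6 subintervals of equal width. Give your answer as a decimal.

-43.3125

Δx = (3 − 0)/6 = 0.5.
Midpoints: 0.25, 0.75, 1.25, 1.75, 2.25, 2.75.
f(0.25) = -4.4375, f(0.75) = -6.4375, f(1.25) = -9.9375, f(1.75) = -14.9375, f(2.25) = -21.4375, f(2.75) = -29.4375.
Sum = Δx · [f(0.25) + f(0.75) + f(1.25) + ...].
Sum = -43.3125.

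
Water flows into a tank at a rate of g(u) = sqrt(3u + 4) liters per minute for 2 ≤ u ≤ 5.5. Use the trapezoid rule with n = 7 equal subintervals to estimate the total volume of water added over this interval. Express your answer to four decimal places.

Δu = (5.5 − 2)/7 = 0.5.
g(2) ≈ 3.1623, g(2.5) ≈ 3.3912, g(3) ≈ 3.6056, g(3.5) ≈ 3.8079, g(4) ≈ 4.0000, g(4.5) ≈ 4.1833, g(5) ≈ 4.3589, g(5.5) ≈ 4.5277.
T_7 = (Δu/2)·[g(u_0) + 2g(u_1) + ... + 2g(u_{6}) + g(u_7)].
Sum ≈ 13.5959.

13.5959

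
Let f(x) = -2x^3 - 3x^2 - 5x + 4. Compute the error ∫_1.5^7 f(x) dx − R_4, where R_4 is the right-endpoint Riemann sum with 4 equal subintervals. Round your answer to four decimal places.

631.7051

Exact integral: ∫_1.5^7 f(x) dx = -1632.46875.
R_4 ≈ -2264.173828.
Error ≈ -1632.46875 − (-2264.173828) ≈ 631.7051.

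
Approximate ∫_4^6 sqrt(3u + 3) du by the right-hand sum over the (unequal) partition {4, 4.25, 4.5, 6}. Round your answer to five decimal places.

Subinterval widths: 0.25, 0.25, 1.5.
Right endpoints: 4.25, 4.5, 6.
f(4.25) ≈ 3.96863, f(4.5) ≈ 4.06202, f(6) ≈ 4.58258.
Sum = Σ Δu_i · f(u_i).
Sum ≈ 8.88153.

8.88153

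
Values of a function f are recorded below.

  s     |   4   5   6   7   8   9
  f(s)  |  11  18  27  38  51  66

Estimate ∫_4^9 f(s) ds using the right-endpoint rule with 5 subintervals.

200

Δs = 1.
Sum = 1·[18 + 27 + 38 + 51 + 66] = 200.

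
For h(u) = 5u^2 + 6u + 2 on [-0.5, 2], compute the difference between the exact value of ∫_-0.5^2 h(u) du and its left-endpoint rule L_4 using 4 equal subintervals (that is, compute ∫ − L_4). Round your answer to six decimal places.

9.733073

Exact integral: ∫_-0.5^2 h(u) du ≈ 29.79166667.
L_4 = 20.05859375.
Error ≈ 29.79166667 − 20.05859375 ≈ 9.733073.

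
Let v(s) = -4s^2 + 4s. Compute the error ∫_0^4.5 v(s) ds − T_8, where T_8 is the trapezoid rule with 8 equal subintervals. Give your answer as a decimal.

0.94921875

Exact integral: ∫_0^4.5 v(s) ds = -81.
T_8 = -81.94921875.
Error = -81 − (-81.94921875) = 0.94921875.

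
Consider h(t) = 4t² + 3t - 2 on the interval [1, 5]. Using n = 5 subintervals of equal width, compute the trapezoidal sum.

Δt = (5 − 1)/5 = 0.8.
h(1) = 5, h(1.8) = 16.36, h(2.6) = 32.84, h(3.4) = 54.44, h(4.2) = 81.16, h(5) = 113.
T_5 = (Δt/2)·[h(t_0) + 2h(t_1) + ... + 2h(t_{4}) + h(t_5)].
Sum = 195.04.

195.04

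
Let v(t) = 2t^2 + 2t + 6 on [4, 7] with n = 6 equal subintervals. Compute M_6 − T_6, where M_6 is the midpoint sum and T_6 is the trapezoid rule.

-0.375

M_6 = 236.875.
T_6 = 237.25.
M_6 − T_6 = -0.375.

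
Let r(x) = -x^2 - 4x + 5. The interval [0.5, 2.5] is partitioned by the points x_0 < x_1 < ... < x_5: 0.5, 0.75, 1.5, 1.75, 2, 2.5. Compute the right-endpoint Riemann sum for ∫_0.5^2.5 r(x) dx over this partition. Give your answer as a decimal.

Subinterval widths: 0.25, 0.75, 0.25, 0.25, 0.5.
Right endpoints: 0.75, 1.5, 1.75, 2, 2.5.
r(0.75) = 1.4375, r(1.5) = -3.25, r(1.75) = -5.0625, r(2) = -7, r(2.5) = -11.25.
Sum = Σ Δx_i · r(x_i).
Sum = -10.71875.

-10.71875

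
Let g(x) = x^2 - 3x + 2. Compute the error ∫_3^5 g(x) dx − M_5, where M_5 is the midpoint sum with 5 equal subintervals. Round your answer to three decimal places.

Exact integral: ∫_3^5 g(x) dx ≈ 12.66667.
M_5 = 12.64.
Error ≈ 12.66667 − 12.64 ≈ 0.027.

0.027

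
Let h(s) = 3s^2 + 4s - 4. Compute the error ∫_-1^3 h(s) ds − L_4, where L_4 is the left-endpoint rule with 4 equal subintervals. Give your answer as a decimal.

Exact integral: ∫_-1^3 h(s) ds = 28.
L_4 = 10.
Error = 28 − 10 = 18.

18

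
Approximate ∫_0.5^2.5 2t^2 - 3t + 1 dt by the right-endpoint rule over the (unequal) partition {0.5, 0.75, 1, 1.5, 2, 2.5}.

4.96875

Subinterval widths: 0.25, 0.25, 0.5, 0.5, 0.5.
Right endpoints: 0.75, 1, 1.5, 2, 2.5.
f(0.75) = -0.125, f(1) = 0, f(1.5) = 1, f(2) = 3, f(2.5) = 6.
Sum = Σ Δt_i · f(t_i).
Sum = 4.96875.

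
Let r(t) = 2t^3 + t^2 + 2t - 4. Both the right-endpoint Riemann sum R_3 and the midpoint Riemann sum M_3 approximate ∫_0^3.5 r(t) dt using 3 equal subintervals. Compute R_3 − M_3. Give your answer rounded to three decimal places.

R_3 ≈ 157.95370.
M_3 ≈ 83.00752.
R_3 − M_3 ≈ 74.946.

74.946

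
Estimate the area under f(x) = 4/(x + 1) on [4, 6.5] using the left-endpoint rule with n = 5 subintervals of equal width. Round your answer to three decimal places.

1.690

Δx = (6.5 − 4)/5 = 0.5.
Left endpoints: 4, 4.5, 5, 5.5, 6.
f(4) = 0.8, f(4.5) = 8/11, f(5) = 2/3, f(5.5) = 8/13, f(6) = 4/7.
Sum = Δx · [f(4) + f(4.5) + f(5) + f(5.5) + f(6)].
Sum ≈ 1.690.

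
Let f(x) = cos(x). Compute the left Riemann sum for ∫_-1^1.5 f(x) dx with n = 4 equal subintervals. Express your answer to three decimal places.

1.925

Δx = (1.5 − (-1))/4 = 0.625.
Left endpoints: -1, -0.375, 0.25, 0.875.
f(-1) ≈ 0.540, f(-0.375) ≈ 0.931, f(0.25) ≈ 0.969, f(0.875) ≈ 0.641.
Sum = Δx · [f(-1) + f(-0.375) + f(0.25) + f(0.875)].
Sum ≈ 1.925.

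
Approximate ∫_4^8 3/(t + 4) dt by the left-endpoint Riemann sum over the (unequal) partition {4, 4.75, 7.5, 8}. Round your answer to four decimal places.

1.3545

Subinterval widths: 0.75, 2.75, 0.5.
Left endpoints: 4, 4.75, 7.5.
f(4) = 0.375, f(4.75) = 12/35, f(7.5) = 6/23.
Sum = Σ Δt_i · f(t_i).
Sum ≈ 1.3545.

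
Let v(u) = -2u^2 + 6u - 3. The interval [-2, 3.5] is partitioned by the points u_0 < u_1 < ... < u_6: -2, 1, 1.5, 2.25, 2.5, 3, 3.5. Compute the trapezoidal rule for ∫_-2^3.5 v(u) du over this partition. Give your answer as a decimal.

Subinterval widths: 3, 0.5, 0.75, 0.25, 0.5, 0.5.
v(-2) = -23, v(1) = 1, v(1.5) = 1.5, v(2.25) = 0.375, v(2.5) = -0.5, v(3) = -3, v(3.5) = -6.5.
On each subinterval the trapezoid contributes (Δu_i/2)·[v(u_{i-1}) + v(u_i)].
Sum = -34.9375.

-34.9375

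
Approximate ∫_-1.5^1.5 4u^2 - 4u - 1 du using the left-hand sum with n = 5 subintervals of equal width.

10.32

Δu = (1.5 − (-1.5))/5 = 0.6.
Left endpoints: -1.5, -0.9, -0.3, 0.3, 0.9.
f(-1.5) = 14, f(-0.9) = 5.84, f(-0.3) = 0.56, f(0.3) = -1.84, f(0.9) = -1.36.
Sum = Δu · [f(-1.5) + f(-0.9) + f(-0.3) + f(0.3) + f(0.9)].
Sum = 10.32.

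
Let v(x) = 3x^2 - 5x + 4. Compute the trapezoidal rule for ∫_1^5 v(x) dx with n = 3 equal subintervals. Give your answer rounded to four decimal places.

83.5556

Δx = (5 − 1)/3 = 4/3.
v(1) = 2, v(7/3) = 26/3, v(11/3) = 26, v(5) = 54.
T_3 = (Δx/2)·[v(x_0) + 2v(x_1) + 2v(x_2) + v(x_3)].
Sum ≈ 83.5556.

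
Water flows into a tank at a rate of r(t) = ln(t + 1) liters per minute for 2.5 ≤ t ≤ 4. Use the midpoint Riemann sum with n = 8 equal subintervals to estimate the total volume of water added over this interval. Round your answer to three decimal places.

2.163

Δt = (4 − 2.5)/8 = 0.1875.
Midpoints: 2.59375, 2.78125, 2.96875, 3.15625, 3.34375, 3.53125, 3.71875, 3.90625.
r(2.59375) ≈ 1.279, r(2.78125) ≈ 1.330, r(2.96875) ≈ 1.378, r(3.15625) ≈ 1.425, r(3.34375) ≈ 1.469, r(3.53125) ≈ 1.511, r(3.71875) ≈ 1.552, r(3.90625) ≈ 1.591.
Sum = Δt · [r(2.59375) + r(2.78125) + r(2.96875) + ...].
Sum ≈ 2.163.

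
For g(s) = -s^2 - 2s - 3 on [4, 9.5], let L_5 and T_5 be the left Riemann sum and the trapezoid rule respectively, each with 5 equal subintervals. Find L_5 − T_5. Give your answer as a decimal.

46.8875

L_5 = -309.43.
T_5 = -356.3175.
L_5 − T_5 = 46.8875.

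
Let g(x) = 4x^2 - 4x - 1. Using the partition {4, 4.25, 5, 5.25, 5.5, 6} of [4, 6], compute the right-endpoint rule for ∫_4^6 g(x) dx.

Subinterval widths: 0.25, 0.75, 0.25, 0.25, 0.5.
Right endpoints: 4.25, 5, 5.25, 5.5, 6.
g(4.25) = 54.25, g(5) = 79, g(5.25) = 88.25, g(5.5) = 98, g(6) = 119.
Sum = Σ Δx_i · g(x_i).
Sum = 178.875.

178.875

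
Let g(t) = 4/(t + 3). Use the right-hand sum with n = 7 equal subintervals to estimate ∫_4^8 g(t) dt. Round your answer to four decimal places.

1.7499

Δt = (8 − 4)/7 = 4/7.
Right endpoints: 32/7, 36/7, 40/7, 44/7, 48/7, 52/7, 8.
g(32/7) = 28/53, g(36/7) = 28/57, g(40/7) = 28/61, g(44/7) = 28/65, g(48/7) = 28/69, g(52/7) = 28/73, g(8) = 4/11.
Sum = Δt · [g(32/7) + g(36/7) + g(40/7) + ...].
Sum ≈ 1.7499.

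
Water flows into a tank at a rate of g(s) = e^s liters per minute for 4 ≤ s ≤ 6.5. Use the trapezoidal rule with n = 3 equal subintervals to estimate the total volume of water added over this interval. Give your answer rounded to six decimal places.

645.473567

Δs = (6.5 − 4)/3 = 5/6.
g(4) ≈ 54.598150, g(29/6) ≈ 125.629027, g(17/3) ≈ 289.069362, g(6.5) ≈ 665.141633.
T_3 = (Δs/2)·[g(s_0) + 2g(s_1) + 2g(s_2) + g(s_3)].
Sum ≈ 645.473567.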